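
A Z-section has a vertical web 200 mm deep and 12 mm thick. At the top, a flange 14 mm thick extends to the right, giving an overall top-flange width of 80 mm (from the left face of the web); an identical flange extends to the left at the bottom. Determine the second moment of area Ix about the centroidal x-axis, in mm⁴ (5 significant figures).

Ix ≈ 2.4499 × 10⁷ mm⁴

Break the section into simple shapes (no overlaps), measuring from the bottom-left corner of the bounding box.
Web: 12 × 200, A = 2 400 mm², y = 100 mm, Ī = 8 000 000 mm⁴.
Top flange (beyond web): 68 × 14, A = 952 mm², y = 193 mm, Ī = 15549.33 mm⁴.
Bottom flange (beyond web): 68 × 14, A = 952 mm², y = 7 mm, Ī = 15549.33 mm⁴.
Centroid: ȳ = ΣA·y / ΣA = 100 mm.
Transfer each piece to the centroidal x-axis using Ī + A·d² with d = y − 100:
  web: d = 0 mm → contributes +8 000 000 mm⁴
  top flange (beyond web): d = 93 mm → contributes +8 249 397 mm⁴
  bottom flange (beyond web): d = -93 mm → contributes +8 249 397 mm⁴
Total I = 24 498 795 mm⁴.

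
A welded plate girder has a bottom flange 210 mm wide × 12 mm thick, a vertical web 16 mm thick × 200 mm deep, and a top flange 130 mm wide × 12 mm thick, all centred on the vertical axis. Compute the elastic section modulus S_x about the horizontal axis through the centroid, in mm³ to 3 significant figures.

S_x ≈ 4.38 × 10⁵ mm³

Decompose the section into non-overlapping parts with the origin at the bottom-left of its bounding rectangle.
Bottom plate: 210 × 12, A = 2 520 mm², y = 6 mm, Ī = 30 240 mm⁴.
Web plate: 16 × 200, A = 3 200 mm², y = 112 mm, Ī = 10 666 667 mm⁴.
Top plate: 130 × 12, A = 1 560 mm², y = 218 mm, Ī = 18 720 mm⁴.
Centroid: ȳ = ΣA·y / ΣA = 98.022 mm.
Transfer each piece to the horizontal axis through the centroid using Ī + A·d² with d = y − 98.022:
  bottom plate: d = -92.022 mm → contributes +21 369 712 mm⁴
  web plate: d = 13.978 mm → contributes +11 291 899 mm⁴
  top plate: d = 119.98 mm → contributes +22 474 492 mm⁴
Total I = 55 136 103 mm⁴.
Extreme fibre distance c = 125.98 mm; S = I/c = 437 664 mm³.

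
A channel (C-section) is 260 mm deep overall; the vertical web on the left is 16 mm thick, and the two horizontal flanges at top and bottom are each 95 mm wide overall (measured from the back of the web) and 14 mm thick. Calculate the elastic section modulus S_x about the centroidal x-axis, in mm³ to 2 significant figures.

Decompose the section into non-overlapping parts with the origin at the bottom-left of its bounding rectangle.
Web: 16 × 260, A = 4 160 mm², y = 130 mm, Ī = 23 434 667 mm⁴.
Top flange (beyond web): 79 × 14, A = 1 106 mm², y = 253 mm, Ī = 18 065 mm⁴.
Bottom flange (beyond web): 79 × 14, A = 1 106 mm², y = 7 mm, Ī = 18 065 mm⁴.
By symmetry the centroid is at mid-height, ȳ = 130 mm.
Transfer each piece to the centroidal x-axis using Ī + A·d² with d = y − 130:
  web: d = 0 mm → contributes +23 434 667 mm⁴
  top flange (beyond web): d = 123 mm → contributes +16 750 739 mm⁴
  bottom flange (beyond web): d = -123 mm → contributes +16 750 739 mm⁴
Total I = 56 936 144 mm⁴.
Extreme fibre distance c = 130 mm; S = I/c = 437 970 mm³.

S_x ≈ 4.4 × 10⁵ mm³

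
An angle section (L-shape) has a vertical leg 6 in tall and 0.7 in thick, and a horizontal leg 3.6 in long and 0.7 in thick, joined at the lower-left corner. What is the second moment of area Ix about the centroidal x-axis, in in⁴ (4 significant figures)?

Decompose the section into non-overlapping parts with the origin at the bottom-left of its bounding rectangle.
Vertical leg: 0.7 × 6, A = 4.2 in², y = 3 in, Ī = 12.6 in⁴.
Horizontal leg (remainder): 2.9 × 0.7, A = 2.03 in², y = 0.35 in, Ī = 0.0828917 in⁴.
Centroid: ȳ = ΣA·y / ΣA = 2.13652 in.
Transfer each piece to the centroidal x-axis using Ī + A·d² with d = y − 2.13652:
  vertical leg: d = 0.863483 in → contributes +15.7315 in⁴
  horizontal leg (remainder): d = -1.78652 in → contributes +6.56193 in⁴
Total I = 22.2935 in⁴.

Ix ≈ 22.29 in⁴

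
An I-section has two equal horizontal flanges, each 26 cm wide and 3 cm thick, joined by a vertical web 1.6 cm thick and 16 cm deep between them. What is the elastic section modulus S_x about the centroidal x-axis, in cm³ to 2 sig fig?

S_x ≈ 1300 cm³

Split into non-overlapping primitives; take the origin at the lower-left of the bounding box.
Bottom flange: 26 × 3, A = 78 cm², y = 1.5 cm, Ī = 58.5 cm⁴.
Web: 1.6 × 16, A = 25.6 cm², y = 11 cm, Ī = 546.1 cm⁴.
Top flange: 26 × 3, A = 78 cm², y = 20.5 cm, Ī = 58.5 cm⁴.
By symmetry the centroid is at mid-height, ȳ = 11 cm.
Transfer each piece to the centroidal x-axis using Ī + A·d² with d = y − 11:
  bottom flange: d = -9.5 cm → contributes +7 098 cm⁴
  web: d = 0 cm → contributes +546.1 cm⁴
  top flange: d = 9.5 cm → contributes +7 098 cm⁴
Total I = 14 742 cm⁴.
Extreme fibre distance c = 11 cm; S = I/c = 1 340 cm³.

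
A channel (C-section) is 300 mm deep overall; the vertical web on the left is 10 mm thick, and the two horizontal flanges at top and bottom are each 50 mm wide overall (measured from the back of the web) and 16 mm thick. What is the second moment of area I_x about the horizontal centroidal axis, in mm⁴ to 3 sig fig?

I_x ≈ 4.83 × 10⁷ mm⁴

Split into non-overlapping primitives; take the origin at the lower-left of the bounding box.
Web: 10 × 300, A = 3 000 mm², y = 150 mm, Ī = 22 500 000 mm⁴.
Top flange (beyond web): 40 × 16, A = 640 mm², y = 292 mm, Ī = 13 653 mm⁴.
Bottom flange (beyond web): 40 × 16, A = 640 mm², y = 8 mm, Ī = 13 653 mm⁴.
By symmetry the centroid is at mid-height, ȳ = 150 mm.
Transfer each piece to the horizontal centroidal axis using Ī + A·d² with d = y − 150:
  web: d = 0 mm → contributes +22 500 000 mm⁴
  top flange (beyond web): d = 142 mm → contributes +12 918 613 mm⁴
  bottom flange (beyond web): d = -142 mm → contributes +12 918 613 mm⁴
Total I = 48 337 227 mm⁴.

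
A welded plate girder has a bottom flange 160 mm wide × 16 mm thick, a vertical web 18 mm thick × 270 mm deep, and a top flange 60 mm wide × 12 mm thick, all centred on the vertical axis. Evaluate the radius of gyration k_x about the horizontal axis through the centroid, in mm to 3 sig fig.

Treat the section as a set of non-overlapping primitives; coordinates are from the bounding-box lower-left.
Bottom plate: 160 × 16, A = 2 560 mm², y = 8 mm, Ī = 54 613 mm⁴.
Web plate: 18 × 270, A = 4 860 mm², y = 151 mm, Ī = 29 524 500 mm⁴.
Top plate: 60 × 12, A = 720 mm², y = 292 mm, Ī = 8 640 mm⁴.
Centroid: ȳ = ΣA·y / ΣA = 118.5 mm.
Transfer each piece to the horizontal axis through the centroid using Ī + A·d² with d = y − 118.5:
  bottom plate: d = -110.5 mm → contributes +31 312 158 mm⁴
  web plate: d = 32.501 mm → contributes +34 658 263 mm⁴
  top plate: d = 173.5 mm → contributes +21 682 567 mm⁴
Total I = 87 652 988 mm⁴.
Radius of gyration: k = √(I/A) = √(87 652 988 / 8 140) = 103.77 mm.

k_x ≈ 104 mm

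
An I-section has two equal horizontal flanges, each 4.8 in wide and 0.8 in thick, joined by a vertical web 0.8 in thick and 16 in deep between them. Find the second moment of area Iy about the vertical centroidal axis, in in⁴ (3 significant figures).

Decompose the section into non-overlapping parts with the origin at the bottom-left of its bounding rectangle.
Bottom flange: 4.8 × 0.8, A = 3.84 in², x = 2.4 in, Ī = 7.3728 in⁴.
Web: 0.8 × 16, A = 12.8 in², x = 2.4 in, Ī = 0.68267 in⁴.
Top flange: 4.8 × 0.8, A = 3.84 in², x = 2.4 in, Ī = 7.3728 in⁴.
By symmetry the centroid is at mid-width, x̄ = 2.4 in.
All pieces are centred on the vertical centroidal axis, so I = ΣĪ = 15.428 in⁴.

Iy ≈ 15.4 in⁴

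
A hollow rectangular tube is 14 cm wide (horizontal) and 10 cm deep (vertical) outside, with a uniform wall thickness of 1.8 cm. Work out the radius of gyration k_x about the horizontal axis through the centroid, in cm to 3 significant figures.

Decompose the section into non-overlapping parts with the origin at the bottom-left of its bounding rectangle.
Outer rectangle: 14 × 10, A = 140 cm², y = 5 cm, Ī = 1166.7 cm⁴.
Inner void (subtracted): 10.4 × 6.4, A = 66.56 cm², y = 5 cm, Ī = 227.19 cm⁴.
By symmetry the centroid is at mid-height, ȳ = 5 cm.
All pieces are centred on the horizontal axis through the centroid, so I = ΣĪ (holes subtracted) = 939.48 cm⁴.
Radius of gyration: k = √(I/A) = √(939.48 / 73.44) = 3.5766 cm.

k_x ≈ 3.58 cm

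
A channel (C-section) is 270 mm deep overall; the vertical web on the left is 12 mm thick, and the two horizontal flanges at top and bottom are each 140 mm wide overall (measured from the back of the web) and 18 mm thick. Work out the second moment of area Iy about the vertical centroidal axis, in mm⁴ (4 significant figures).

Decompose the section into non-overlapping parts with the origin at the bottom-left of its bounding rectangle.
Web: 12 × 270, A = 3 240 mm², x = 6 mm, Ī = 38 880 mm⁴.
Top flange (beyond web): 128 × 18, A = 2 304 mm², x = 76 mm, Ī = 3 145 728 mm⁴.
Bottom flange (beyond web): 128 × 18, A = 2 304 mm², x = 76 mm, Ī = 3 145 728 mm⁴.
Centroid: x̄ = ΣA·x / ΣA = 47.1009 mm.
Transfer each piece to the vertical centroidal axis using Ī + A·d² with d = x − 47.1009:
  web: d = -41.1009 mm → contributes +5 512 165 mm⁴
  top flange (beyond web): d = 28.8991 mm → contributes +5 069 930 mm⁴
  bottom flange (beyond web): d = 28.8991 mm → contributes +5 069 930 mm⁴
Total I = 15 652 024 mm⁴.

Iy ≈ 1.565 × 10⁷ mm⁴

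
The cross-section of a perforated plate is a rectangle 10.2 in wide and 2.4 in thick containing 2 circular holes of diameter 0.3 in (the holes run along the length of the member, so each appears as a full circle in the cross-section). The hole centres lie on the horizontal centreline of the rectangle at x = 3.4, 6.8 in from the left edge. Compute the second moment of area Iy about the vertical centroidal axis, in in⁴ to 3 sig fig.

Iy ≈ 212 in⁴

Decompose the section into non-overlapping parts with the origin at the bottom-left of its bounding rectangle.
Plate: 10.2 × 2.4, A = 24.48 in², x = 5.1 in, Ī = 212.24 in⁴.
Hole 1 (subtracted): ⌀0.3, A = 0.070686 in², x = 3.4 in, Ī = 0.00039761 in⁴.
Hole 2 (subtracted): ⌀0.3, A = 0.070686 in², x = 6.8 in, Ī = 0.00039761 in⁴.
By symmetry the centroid is at mid-width, x̄ = 5.1 in.
Transfer each piece to the vertical centroidal axis using Ī + A·d² with d = x − 5.1:
  plate: d = 0 in → contributes +212.24 in⁴
  hole 1: d = -1.7 in → contributes −0.20468 in⁴
  hole 2: d = 1.7 in → contributes −0.20468 in⁴
Total I = 211.83 in⁴.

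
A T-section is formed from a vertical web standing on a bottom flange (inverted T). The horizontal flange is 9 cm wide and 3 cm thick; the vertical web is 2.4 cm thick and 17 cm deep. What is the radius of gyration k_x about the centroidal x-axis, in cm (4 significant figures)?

Treat the section as a set of non-overlapping primitives; coordinates are from the bounding-box lower-left.
Flange: 9 × 3, A = 27 cm², y = 1.5 cm, Ī = 20.25 cm⁴.
Web: 2.4 × 17, A = 40.8 cm², y = 11.5 cm, Ī = 982.6 cm⁴.
Centroid: ȳ = ΣA·y / ΣA = 7.5177 cm.
Transfer each piece to the centroidal x-axis using Ī + A·d² with d = y − 7.5177:
  flange: d = -6.0177 cm → contributes +997.993 cm⁴
  web: d = 3.9823 cm → contributes +1629.64 cm⁴
Total I = 2627.63 cm⁴.
Radius of gyration: k = √(I/A) = √(2627.63 / 67.8) = 6.2254 cm.

k_x ≈ 6.225 cm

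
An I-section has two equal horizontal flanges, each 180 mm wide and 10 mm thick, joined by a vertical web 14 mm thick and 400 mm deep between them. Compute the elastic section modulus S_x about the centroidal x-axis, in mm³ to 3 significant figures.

Break the section into simple shapes (no overlaps), measuring from the bottom-left corner of the bounding box.
Bottom flange: 180 × 10, A = 1 800 mm², y = 5 mm, Ī = 15 000 mm⁴.
Web: 14 × 400, A = 5 600 mm², y = 210 mm, Ī = 74 666 667 mm⁴.
Top flange: 180 × 10, A = 1 800 mm², y = 415 mm, Ī = 15 000 mm⁴.
By symmetry the centroid is at mid-height, ȳ = 210 mm.
Transfer each piece to the centroidal x-axis using Ī + A·d² with d = y − 210:
  bottom flange: d = -205 mm → contributes +75 660 000 mm⁴
  web: d = 0 mm → contributes +74 666 667 mm⁴
  top flange: d = 205 mm → contributes +75 660 000 mm⁴
Total I = 225 986 667 mm⁴.
Extreme fibre distance c = 210 mm; S = I/c = 1 076 127 mm³.

S_x ≈ 1.08 × 10⁶ mm³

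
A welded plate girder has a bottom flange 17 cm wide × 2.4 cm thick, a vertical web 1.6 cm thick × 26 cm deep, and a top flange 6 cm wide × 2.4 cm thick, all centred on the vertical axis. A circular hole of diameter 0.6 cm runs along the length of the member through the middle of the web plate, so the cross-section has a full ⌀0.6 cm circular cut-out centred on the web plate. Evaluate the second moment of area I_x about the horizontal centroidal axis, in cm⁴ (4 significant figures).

Treat the section as a set of non-overlapping primitives; coordinates are from the bounding-box lower-left.
Bottom plate: 17 × 2.4, A = 40.8 cm², y = 1.2 cm, Ī = 19.584 cm⁴.
Web plate: 1.6 × 26, A = 41.6 cm², y = 15.4 cm, Ī = 2343.47 cm⁴.
Top plate: 6 × 2.4, A = 14.4 cm², y = 29.6 cm, Ī = 6.912 cm⁴.
Hole (subtracted): ⌀0.6, A = 0.282743 cm², y = 15.4 cm, Ī = 0.00636173 cm⁴.
Centroid: ȳ = ΣA·y / ΣA = 11.5159 cm.
Transfer each piece to the horizontal centroidal axis using Ī + A·d² with d = y − 11.5159:
  bottom plate: d = -10.3159 cm → contributes +4361.45 cm⁴
  web plate: d = 3.88407 cm → contributes +2971.04 cm⁴
  top plate: d = 18.0841 cm → contributes +4716.2 cm⁴
  hole: d = 3.88407 cm → contributes −4.27183 cm⁴
Total I = 12044.4 cm⁴.

I_x ≈ 1.204 × 10⁴ cm⁴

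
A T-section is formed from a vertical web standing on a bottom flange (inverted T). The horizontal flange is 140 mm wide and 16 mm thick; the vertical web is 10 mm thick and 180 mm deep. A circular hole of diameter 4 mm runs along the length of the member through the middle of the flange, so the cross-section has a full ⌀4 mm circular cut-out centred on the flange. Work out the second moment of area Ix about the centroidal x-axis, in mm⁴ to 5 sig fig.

Ix ≈ 1.4469 × 10⁷ mm⁴

Split into non-overlapping primitives; take the origin at the lower-left of the bounding box.
Flange: 140 × 16, A = 2 240 mm², y = 8 mm, Ī = 47786.67 mm⁴.
Web: 10 × 180, A = 1 800 mm², y = 106 mm, Ī = 4 860 000 mm⁴.
Hole (subtracted): ⌀4, A = 12.56637 mm², y = 8 mm, Ī = 12.56637 mm⁴.
Centroid: ȳ = ΣA·y / ΣA = 51.7996 mm.
Transfer each piece to the centroidal x-axis using Ī + A·d² with d = y − 51.7996:
  flange: d = -43.7996 mm → contributes +4 345 015 mm⁴
  web: d = 54.2004 mm → contributes +10 147 829 mm⁴
  hole: d = -43.7996 mm → contributes −24119.96 mm⁴
Total I = 14 468 724 mm⁴.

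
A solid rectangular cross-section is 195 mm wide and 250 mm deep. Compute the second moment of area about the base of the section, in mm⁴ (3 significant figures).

I_base ≈ 1.02 × 10⁹ mm⁴

The section: 195 × 250, A = 48 750 mm², y = 125 mm, Ī = 253 906 250 mm⁴.
Transfer it to the base of the section using Ī + A·d² with d = y − 0:
  the section: d = 125 mm → contributes +1 015 625 000 mm⁴
Total I = 1 015 625 000 mm⁴.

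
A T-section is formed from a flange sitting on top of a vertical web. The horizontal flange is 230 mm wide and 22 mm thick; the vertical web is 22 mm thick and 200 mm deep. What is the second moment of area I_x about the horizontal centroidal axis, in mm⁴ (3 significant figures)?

Break the section into simple shapes (no overlaps), measuring from the bottom-left corner of the bounding box.
Flange: 230 × 22, A = 5 060 mm², y = 211 mm, Ī = 204 087 mm⁴.
Web: 22 × 200, A = 4 400 mm², y = 100 mm, Ī = 14 666 667 mm⁴.
Centroid: ȳ = ΣA·y / ΣA = 159.37 mm.
Transfer each piece to the horizontal centroidal axis using Ī + A·d² with d = y − 159.37:
  flange: d = 51.628 mm → contributes +13 691 217 mm⁴
  web: d = -59.372 mm → contributes +30 176 867 mm⁴
Total I = 43 868 084 mm⁴.

I_x ≈ 4.39 × 10⁷ mm⁴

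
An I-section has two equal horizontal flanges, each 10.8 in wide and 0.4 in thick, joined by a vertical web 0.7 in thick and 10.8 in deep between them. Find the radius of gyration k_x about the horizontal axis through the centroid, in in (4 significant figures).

Treat the section as a set of non-overlapping primitives; coordinates are from the bounding-box lower-left.
Bottom flange: 10.8 × 0.4, A = 4.32 in², y = 0.2 in, Ī = 0.0576 in⁴.
Web: 0.7 × 10.8, A = 7.56 in², y = 5.8 in, Ī = 73.4832 in⁴.
Top flange: 10.8 × 0.4, A = 4.32 in², y = 11.4 in, Ī = 0.0576 in⁴.
By symmetry the centroid is at mid-height, ȳ = 5.8 in.
Transfer each piece to the horizontal axis through the centroid using Ī + A·d² with d = y − 5.8:
  bottom flange: d = -5.6 in → contributes +135.533 in⁴
  web: d = 0 in → contributes +73.4832 in⁴
  top flange: d = 5.6 in → contributes +135.533 in⁴
Total I = 344.549 in⁴.
Radius of gyration: k = √(I/A) = √(344.549 / 16.2) = 4.61177 in.

k_x ≈ 4.612 in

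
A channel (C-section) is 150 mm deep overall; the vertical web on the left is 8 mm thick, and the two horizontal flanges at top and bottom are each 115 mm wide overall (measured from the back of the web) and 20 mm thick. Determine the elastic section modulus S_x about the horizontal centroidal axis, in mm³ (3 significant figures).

Decompose the section into non-overlapping parts with the origin at the bottom-left of its bounding rectangle.
Web: 8 × 150, A = 1 200 mm², y = 75 mm, Ī = 2 250 000 mm⁴.
Top flange (beyond web): 107 × 20, A = 2 140 mm², y = 140 mm, Ī = 71 333 mm⁴.
Bottom flange (beyond web): 107 × 20, A = 2 140 mm², y = 10 mm, Ī = 71 333 mm⁴.
By symmetry the centroid is at mid-height, ȳ = 75 mm.
Transfer each piece to the horizontal centroidal axis using Ī + A·d² with d = y − 75:
  web: d = 0 mm → contributes +2 250 000 mm⁴
  top flange (beyond web): d = 65 mm → contributes +9 112 833 mm⁴
  bottom flange (beyond web): d = -65 mm → contributes +9 112 833 mm⁴
Total I = 20 475 667 mm⁴.
Extreme fibre distance c = 75 mm; S = I/c = 273 009 mm³.

S_x ≈ 2.73 × 10⁵ mm³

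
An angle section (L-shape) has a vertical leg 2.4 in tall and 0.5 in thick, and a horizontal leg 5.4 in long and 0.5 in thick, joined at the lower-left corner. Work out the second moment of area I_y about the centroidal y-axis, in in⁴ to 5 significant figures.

Split into non-overlapping primitives; take the origin at the lower-left of the bounding box.
Vertical leg: 0.5 × 2.4, A = 1.2 in², x = 0.25 in, Ī = 0.025 in⁴.
Horizontal leg (remainder): 4.9 × 0.5, A = 2.45 in², x = 2.95 in, Ī = 4.902042 in⁴.
Centroid: x̄ = ΣA·x / ΣA = 2.062329 in.
Transfer each piece to the centroidal y-axis using Ī + A·d² with d = x − 2.062329:
  vertical leg: d = -1.812329 in → contributes +3.966443 in⁴
  horizontal leg (remainder): d = 0.8876712 in → contributes +6.832544 in⁴
Total I = 10.79899 in⁴.

I_y ≈ 10.799 in⁴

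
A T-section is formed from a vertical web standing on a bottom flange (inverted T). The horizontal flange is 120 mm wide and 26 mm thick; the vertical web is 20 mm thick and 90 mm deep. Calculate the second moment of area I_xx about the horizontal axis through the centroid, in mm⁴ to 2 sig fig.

Treat the section as a set of non-overlapping primitives; coordinates are from the bounding-box lower-left.
Flange: 120 × 26, A = 3 120 mm², y = 13 mm, Ī = 175 760 mm⁴.
Web: 20 × 90, A = 1 800 mm², y = 71 mm, Ī = 1 215 000 mm⁴.
Centroid: ȳ = ΣA·y / ΣA = 34.22 mm.
Transfer each piece to the horizontal axis through the centroid using Ī + A·d² with d = y − 34.22:
  flange: d = -21.22 mm → contributes +1 580 595 mm⁴
  web: d = 36.78 mm → contributes +3 650 048 mm⁴
Total I = 5 230 643 mm⁴.

I_xx ≈ 5.2 × 10⁶ mm⁴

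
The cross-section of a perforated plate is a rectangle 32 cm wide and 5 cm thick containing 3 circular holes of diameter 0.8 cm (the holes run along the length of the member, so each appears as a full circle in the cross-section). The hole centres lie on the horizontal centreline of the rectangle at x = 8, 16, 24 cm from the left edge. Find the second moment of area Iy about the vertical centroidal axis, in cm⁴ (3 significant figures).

Split into non-overlapping primitives; take the origin at the lower-left of the bounding box.
Plate: 32 × 5, A = 160 cm², x = 16 cm, Ī = 13 653 cm⁴.
Hole 1 (subtracted): ⌀0.8, A = 0.50265 cm², x = 8 cm, Ī = 0.020106 cm⁴.
Hole 2 (subtracted): ⌀0.8, A = 0.50265 cm², x = 16 cm, Ī = 0.020106 cm⁴.
Hole 3 (subtracted): ⌀0.8, A = 0.50265 cm², x = 24 cm, Ī = 0.020106 cm⁴.
By symmetry the centroid is at mid-width, x̄ = 16 cm.
Transfer each piece to the vertical centroidal axis using Ī + A·d² with d = x − 16:
  plate: d = 0 cm → contributes +13 653 cm⁴
  hole 1: d = -8 cm → contributes −32.19 cm⁴
  hole 2: d = 0 cm → contributes −0.020106 cm⁴
  hole 3: d = 8 cm → contributes −32.19 cm⁴
Total I = 13 589 cm⁴.

Iy ≈ 1.36 × 10⁴ cm⁴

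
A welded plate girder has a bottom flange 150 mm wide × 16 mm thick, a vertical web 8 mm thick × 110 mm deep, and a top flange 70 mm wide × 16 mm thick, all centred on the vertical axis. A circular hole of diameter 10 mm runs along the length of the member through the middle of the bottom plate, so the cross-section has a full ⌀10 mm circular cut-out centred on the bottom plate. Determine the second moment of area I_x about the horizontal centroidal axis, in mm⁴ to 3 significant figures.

I_x ≈ 1.33 × 10⁷ mm⁴

Decompose the section into non-overlapping parts with the origin at the bottom-left of its bounding rectangle.
Bottom plate: 150 × 16, A = 2 400 mm², y = 8 mm, Ī = 51 200 mm⁴.
Web plate: 8 × 110, A = 880 mm², y = 71 mm, Ī = 887 333 mm⁴.
Top plate: 70 × 16, A = 1 120 mm², y = 134 mm, Ī = 23 893 mm⁴.
Hole (subtracted): ⌀10, A = 78.54 mm², y = 8 mm, Ī = 490.87 mm⁴.
Centroid: ȳ = ΣA·y / ΣA = 53.485 mm.
Transfer each piece to the horizontal centroidal axis using Ī + A·d² with d = y − 53.485:
  bottom plate: d = -45.485 mm → contributes +5 016 443 mm⁴
  web plate: d = 17.515 mm → contributes +1 157 307 mm⁴
  top plate: d = 80.515 mm → contributes +7 284 546 mm⁴
  hole: d = -45.485 mm → contributes −162 978 mm⁴
Total I = 13 295 318 mm⁴.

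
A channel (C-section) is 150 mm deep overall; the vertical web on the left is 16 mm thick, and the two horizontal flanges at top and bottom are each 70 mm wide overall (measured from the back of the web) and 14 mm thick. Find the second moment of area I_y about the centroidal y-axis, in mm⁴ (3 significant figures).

Break the section into simple shapes (no overlaps), measuring from the bottom-left corner of the bounding box.
Web: 16 × 150, A = 2 400 mm², x = 8 mm, Ī = 51 200 mm⁴.
Top flange (beyond web): 54 × 14, A = 756 mm², x = 43 mm, Ī = 183 708 mm⁴.
Bottom flange (beyond web): 54 × 14, A = 756 mm², x = 43 mm, Ī = 183 708 mm⁴.
Centroid: x̄ = ΣA·x / ΣA = 21.528 mm.
Transfer each piece to the centroidal y-axis using Ī + A·d² with d = x − 21.528:
  web: d = -13.528 mm → contributes +490 391 mm⁴
  top flange (beyond web): d = 21.472 mm → contributes +532 272 mm⁴
  bottom flange (beyond web): d = 21.472 mm → contributes +532 272 mm⁴
Total I = 1 554 935 mm⁴.

I_y ≈ 1.55 × 10⁶ mm⁴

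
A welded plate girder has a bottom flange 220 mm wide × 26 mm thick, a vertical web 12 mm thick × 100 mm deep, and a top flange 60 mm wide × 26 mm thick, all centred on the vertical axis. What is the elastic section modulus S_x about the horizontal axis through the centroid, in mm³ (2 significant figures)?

Decompose the section into non-overlapping parts with the origin at the bottom-left of its bounding rectangle.
Bottom plate: 220 × 26, A = 5 720 mm², y = 13 mm, Ī = 322 227 mm⁴.
Web plate: 12 × 100, A = 1 200 mm², y = 76 mm, Ī = 1 000 000 mm⁴.
Top plate: 60 × 26, A = 1 560 mm², y = 139 mm, Ī = 87 880 mm⁴.
Centroid: ȳ = ΣA·y / ΣA = 45.09 mm.
Transfer each piece to the horizontal axis through the centroid using Ī + A·d² with d = y − 45.09:
  bottom plate: d = -32.09 mm → contributes +6 214 093 mm⁴
  web plate: d = 30.91 mm → contributes +2 146 192 mm⁴
  top plate: d = 93.91 mm → contributes +13 844 386 mm⁴
Total I = 22 204 671 mm⁴.
Extreme fibre distance c = 106.9 mm; S = I/c = 207 703 mm³.

S_x ≈ 2.1 × 10⁵ mm³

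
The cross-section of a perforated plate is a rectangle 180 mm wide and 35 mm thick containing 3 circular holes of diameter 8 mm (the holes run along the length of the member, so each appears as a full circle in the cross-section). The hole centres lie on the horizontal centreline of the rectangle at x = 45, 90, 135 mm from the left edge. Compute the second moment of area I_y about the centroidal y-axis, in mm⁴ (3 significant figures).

I_y ≈ 1.68 × 10⁷ mm⁴

Decompose the section into non-overlapping parts with the origin at the bottom-left of its bounding rectangle.
Plate: 180 × 35, A = 6 300 mm², x = 90 mm, Ī = 17 010 000 mm⁴.
Hole 1 (subtracted): ⌀8, A = 50.265 mm², x = 45 mm, Ī = 201.06 mm⁴.
Hole 2 (subtracted): ⌀8, A = 50.265 mm², x = 90 mm, Ī = 201.06 mm⁴.
Hole 3 (subtracted): ⌀8, A = 50.265 mm², x = 135 mm, Ī = 201.06 mm⁴.
By symmetry the centroid is at mid-width, x̄ = 90 mm.
Transfer each piece to the centroidal y-axis using Ī + A·d² with d = x − 90:
  plate: d = 0 mm → contributes +17 010 000 mm⁴
  hole 1: d = -45 mm → contributes −101 989 mm⁴
  hole 2: d = 0 mm → contributes −201.06 mm⁴
  hole 3: d = 45 mm → contributes −101 989 mm⁴
Total I = 16 805 822 mm⁴.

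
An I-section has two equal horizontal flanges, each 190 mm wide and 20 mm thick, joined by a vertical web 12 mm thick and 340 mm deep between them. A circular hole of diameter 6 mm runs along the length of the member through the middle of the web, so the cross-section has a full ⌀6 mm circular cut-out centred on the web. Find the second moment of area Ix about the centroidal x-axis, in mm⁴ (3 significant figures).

Break the section into simple shapes (no overlaps), measuring from the bottom-left corner of the bounding box.
Bottom flange: 190 × 20, A = 3 800 mm², y = 10 mm, Ī = 126 667 mm⁴.
Web: 12 × 340, A = 4 080 mm², y = 190 mm, Ī = 39 304 000 mm⁴.
Top flange: 190 × 20, A = 3 800 mm², y = 370 mm, Ī = 126 667 mm⁴.
Hole (subtracted): ⌀6, A = 28.274 mm², y = 190 mm, Ī = 63.617 mm⁴.
By symmetry the centroid is at mid-height, ȳ = 190 mm.
Transfer each piece to the centroidal x-axis using Ī + A·d² with d = y − 190:
  bottom flange: d = -180 mm → contributes +123 246 667 mm⁴
  web: d = 0 mm → contributes +39 304 000 mm⁴
  top flange: d = 180 mm → contributes +123 246 667 mm⁴
  hole: d = 0 mm → contributes −63.617 mm⁴
Total I = 285 797 270 mm⁴.

Ix ≈ 2.86 × 10⁸ mm⁴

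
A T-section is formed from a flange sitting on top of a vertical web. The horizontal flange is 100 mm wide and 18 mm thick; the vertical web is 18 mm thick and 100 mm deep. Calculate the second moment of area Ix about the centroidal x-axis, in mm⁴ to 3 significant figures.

Split into non-overlapping primitives; take the origin at the lower-left of the bounding box.
Flange: 100 × 18, A = 1 800 mm², y = 109 mm, Ī = 48 600 mm⁴.
Web: 18 × 100, A = 1 800 mm², y = 50 mm, Ī = 1 500 000 mm⁴.
Centroid: ȳ = ΣA·y / ΣA = 79.5 mm.
Transfer each piece to the centroidal x-axis using Ī + A·d² with d = y − 79.5:
  flange: d = 29.5 mm → contributes +1 615 050 mm⁴
  web: d = -29.5 mm → contributes +3 066 450 mm⁴
Total I = 4 681 500 mm⁴.

Ix ≈ 4.68 × 10⁶ mm⁴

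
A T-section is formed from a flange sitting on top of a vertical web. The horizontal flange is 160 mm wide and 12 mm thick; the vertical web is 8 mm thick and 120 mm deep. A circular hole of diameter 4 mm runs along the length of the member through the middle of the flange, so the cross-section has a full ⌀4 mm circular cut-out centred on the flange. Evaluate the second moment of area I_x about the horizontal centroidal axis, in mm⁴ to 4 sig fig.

I_x ≈ 3.957 × 10⁶ mm⁴

Break the section into simple shapes (no overlaps), measuring from the bottom-left corner of the bounding box.
Flange: 160 × 12, A = 1 920 mm², y = 126 mm, Ī = 23 040 mm⁴.
Web: 8 × 120, A = 960 mm², y = 60 mm, Ī = 1 152 000 mm⁴.
Hole (subtracted): ⌀4, A = 12.5664 mm², y = 126 mm, Ī = 12.5664 mm⁴.
Centroid: ȳ = ΣA·y / ΣA = 103.904 mm.
Transfer each piece to the horizontal centroidal axis using Ī + A·d² with d = y − 103.904:
  flange: d = 22.0964 mm → contributes +960 483 mm⁴
  web: d = -43.9036 mm → contributes +3 002 424 mm⁴
  hole: d = 22.0964 mm → contributes −6148.12 mm⁴
Total I = 3 956 759 mm⁴.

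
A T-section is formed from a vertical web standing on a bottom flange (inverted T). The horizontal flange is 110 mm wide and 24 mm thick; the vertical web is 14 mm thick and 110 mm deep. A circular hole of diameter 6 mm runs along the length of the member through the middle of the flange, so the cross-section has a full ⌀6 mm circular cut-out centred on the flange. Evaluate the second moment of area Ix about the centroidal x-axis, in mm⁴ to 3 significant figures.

Split into non-overlapping primitives; take the origin at the lower-left of the bounding box.
Flange: 110 × 24, A = 2 640 mm², y = 12 mm, Ī = 126 720 mm⁴.
Web: 14 × 110, A = 1 540 mm², y = 79 mm, Ī = 1 552 833 mm⁴.
Hole (subtracted): ⌀6, A = 28.274 mm², y = 12 mm, Ī = 63.617 mm⁴.
Centroid: ȳ = ΣA·y / ΣA = 36.852 mm.
Transfer each piece to the centroidal x-axis using Ī + A·d² with d = y − 36.852:
  flange: d = -24.852 mm → contributes +1 757 283 mm⁴
  web: d = 42.148 mm → contributes +4 288 531 mm⁴
  hole: d = -24.852 mm → contributes −17 527 mm⁴
Total I = 6 028 288 mm⁴.

Ix ≈ 6.03 × 10⁶ mm⁴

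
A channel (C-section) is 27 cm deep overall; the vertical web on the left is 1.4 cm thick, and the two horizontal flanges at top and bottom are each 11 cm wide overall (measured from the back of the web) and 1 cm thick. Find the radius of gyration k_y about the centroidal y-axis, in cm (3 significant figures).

Decompose the section into non-overlapping parts with the origin at the bottom-left of its bounding rectangle.
Web: 1.4 × 27, A = 37.8 cm², x = 0.7 cm, Ī = 6.174 cm⁴.
Top flange (beyond web): 9.6 × 1, A = 9.6 cm², x = 6.2 cm, Ī = 73.728 cm⁴.
Bottom flange (beyond web): 9.6 × 1, A = 9.6 cm², x = 6.2 cm, Ī = 73.728 cm⁴.
Centroid: x̄ = ΣA·x / ΣA = 2.5526 cm.
Transfer each piece to the centroidal y-axis using Ī + A·d² with d = x − 2.5526:
  web: d = -1.8526 cm → contributes +135.91 cm⁴
  top flange (beyond web): d = 3.6474 cm → contributes +201.44 cm⁴
  bottom flange (beyond web): d = 3.6474 cm → contributes +201.44 cm⁴
Total I = 538.79 cm⁴.
Radius of gyration: k = √(I/A) = √(538.79 / 57) = 3.0745 cm.

k_y ≈ 3.07 cm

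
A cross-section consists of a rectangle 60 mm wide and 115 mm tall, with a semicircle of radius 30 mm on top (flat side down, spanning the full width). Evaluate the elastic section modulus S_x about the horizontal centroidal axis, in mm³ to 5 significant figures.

S_x ≈ 1.7842 × 10⁵ mm³

Break the section into simple shapes (no overlaps), measuring from the bottom-left corner of the bounding box.
Rectangular body: 60 × 115, A = 6 900 mm², y = 57.5 mm, Ī = 7 604 375 mm⁴.
Semicircular cap: semicircle r = 30, A = 1413.717 mm², y = 127.7324 mm, Ī = 88903.14 mm⁴.
Centroid: ȳ = ΣA·y / ΣA = 69.44276 mm.
Transfer each piece to the horizontal centroidal axis using Ī + A·d² with d = y − 69.44276:
  rectangular body: d = -11.94276 mm → contributes +8 588 518 mm⁴
  semicircular cap: d = 58.28964 mm → contributes +4 892 263 mm⁴
Total I = 13 480 781 mm⁴.
Extreme fibre distance c = 75.55724 mm; S = I/c = 178418.1 mm³.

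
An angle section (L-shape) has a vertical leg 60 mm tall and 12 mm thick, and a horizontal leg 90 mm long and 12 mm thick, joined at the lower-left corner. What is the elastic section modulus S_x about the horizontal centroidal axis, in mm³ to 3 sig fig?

S_x ≈ 1.06 × 10⁴ mm³

Break the section into simple shapes (no overlaps), measuring from the bottom-left corner of the bounding box.
Vertical leg: 12 × 60, A = 720 mm², y = 30 mm, Ī = 216 000 mm⁴.
Horizontal leg (remainder): 78 × 12, A = 936 mm², y = 6 mm, Ī = 11 232 mm⁴.
Centroid: ȳ = ΣA·y / ΣA = 16.435 mm.
Transfer each piece to the horizontal centroidal axis using Ī + A·d² with d = y − 16.435:
  vertical leg: d = 13.565 mm → contributes +348 491 mm⁴
  horizontal leg (remainder): d = -10.435 mm → contributes +113 148 mm⁴
Total I = 461 639 mm⁴.
Extreme fibre distance c = 43.565 mm; S = I/c = 10 597 mm³.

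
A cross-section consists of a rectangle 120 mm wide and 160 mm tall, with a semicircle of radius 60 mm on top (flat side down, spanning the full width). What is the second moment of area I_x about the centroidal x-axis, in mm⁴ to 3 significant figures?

Split into non-overlapping primitives; take the origin at the lower-left of the bounding box.
Rectangular body: 120 × 160, A = 19 200 mm², y = 80 mm, Ī = 40 960 000 mm⁴.
Semicircular cap: semicircle r = 60, A = 5654.9 mm², y = 185.46 mm, Ī = 1 422 450 mm⁴.
Centroid: ȳ = ΣA·y / ΣA = 103.99 mm.
Transfer each piece to the centroidal x-axis using Ī + A·d² with d = y − 103.99:
  rectangular body: d = -23.995 mm → contributes +52 014 474 mm⁴
  semicircular cap: d = 81.47 mm → contributes +38 955 767 mm⁴
Total I = 90 970 242 mm⁴.

I_x ≈ 9.10 × 10⁷ mm⁴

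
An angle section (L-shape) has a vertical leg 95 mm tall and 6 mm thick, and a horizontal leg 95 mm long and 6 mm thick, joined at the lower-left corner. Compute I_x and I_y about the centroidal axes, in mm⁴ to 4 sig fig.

Split into non-overlapping primitives; take the origin at the lower-left of the bounding box.
Vertical leg: 6 × 95, A = 570 mm², y = 47.5 mm, Ī = 428 688 mm⁴.
Horizontal leg (remainder): 89 × 6, A = 534 mm², y = 3 mm, Ī = 1 602 mm⁴.
Centroid: ȳ = ΣA·y / ΣA = 25.9755 mm.
Transfer each piece to the centroidal x-axis using Ī + A·d² with d = y − 25.9755:
  vertical leg: d = 21.5245 mm → contributes +692 770 mm⁴
  horizontal leg (remainder): d = -22.9755 mm → contributes +283 488 mm⁴
Total I = 976 257 mm⁴.
For the y-axis: x̄ = 25.9755 mm.
Repeating about the centroidal y-axis gives I_y = 976 257 mm⁴.

I_x ≈ 9.763 × 10⁵ mm⁴, I_y ≈ 9.763 × 10⁵ mm⁴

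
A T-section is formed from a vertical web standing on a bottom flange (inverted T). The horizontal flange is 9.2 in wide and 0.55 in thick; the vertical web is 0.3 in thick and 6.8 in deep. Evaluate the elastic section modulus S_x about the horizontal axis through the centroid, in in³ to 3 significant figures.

Break the section into simple shapes (no overlaps), measuring from the bottom-left corner of the bounding box.
Flange: 9.2 × 0.55, A = 5.06 in², y = 0.275 in, Ī = 0.12755 in⁴.
Web: 0.3 × 6.8, A = 2.04 in², y = 3.95 in, Ī = 7.8608 in⁴.
Centroid: ȳ = ΣA·y / ΣA = 1.3309 in.
Transfer each piece to the horizontal axis through the centroid using Ī + A·d² with d = y − 1.3309:
  flange: d = -1.0559 in → contributes +5.7692 in⁴
  web: d = 2.6191 in → contributes +21.854 in⁴
Total I = 27.624 in⁴.
Extreme fibre distance c = 6.0191 in; S = I/c = 4.5893 in³.

S_x ≈ 4.59 in³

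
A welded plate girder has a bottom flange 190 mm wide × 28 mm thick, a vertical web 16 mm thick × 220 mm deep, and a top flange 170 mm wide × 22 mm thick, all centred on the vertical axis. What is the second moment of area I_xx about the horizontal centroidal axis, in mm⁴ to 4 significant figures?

Decompose the section into non-overlapping parts with the origin at the bottom-left of its bounding rectangle.
Bottom plate: 190 × 28, A = 5 320 mm², y = 14 mm, Ī = 347 573 mm⁴.
Web plate: 16 × 220, A = 3 520 mm², y = 138 mm, Ī = 14 197 333 mm⁴.
Top plate: 170 × 22, A = 3 740 mm², y = 259 mm, Ī = 150 847 mm⁴.
Centroid: ȳ = ΣA·y / ΣA = 121.534 mm.
Transfer each piece to the horizontal centroidal axis using Ī + A·d² with d = y − 121.534:
  bottom plate: d = -107.534 mm → contributes +61 865 926 mm⁴
  web plate: d = 16.4658 mm → contributes +15 151 687 mm⁴
  top plate: d = 137.466 mm → contributes +70 825 071 mm⁴
Total I = 147 842 684 mm⁴.

I_xx ≈ 1.478 × 10⁸ mm⁴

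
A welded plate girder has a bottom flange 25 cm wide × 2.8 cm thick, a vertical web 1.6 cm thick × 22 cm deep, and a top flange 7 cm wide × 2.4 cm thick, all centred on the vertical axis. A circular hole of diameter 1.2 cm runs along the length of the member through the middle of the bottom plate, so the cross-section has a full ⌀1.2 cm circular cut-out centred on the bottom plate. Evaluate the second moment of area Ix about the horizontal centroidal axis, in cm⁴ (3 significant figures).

Break the section into simple shapes (no overlaps), measuring from the bottom-left corner of the bounding box.
Bottom plate: 25 × 2.8, A = 70 cm², y = 1.4 cm, Ī = 45.733 cm⁴.
Web plate: 1.6 × 22, A = 35.2 cm², y = 13.8 cm, Ī = 1419.7 cm⁴.
Top plate: 7 × 2.4, A = 16.8 cm², y = 26 cm, Ī = 8.064 cm⁴.
Hole (subtracted): ⌀1.2, A = 1.131 cm², y = 1.4 cm, Ī = 0.10179 cm⁴.
Centroid: ȳ = ΣA·y / ΣA = 8.4304 cm.
Transfer each piece to the horizontal centroidal axis using Ī + A·d² with d = y − 8.4304:
  bottom plate: d = -7.0304 cm → contributes +3505.6 cm⁴
  web plate: d = 5.3696 cm → contributes +2434.6 cm⁴
  top plate: d = 17.57 cm → contributes +5194.1 cm⁴
  hole: d = -7.0304 cm → contributes −56.002 cm⁴
Total I = 11 078 cm⁴.

Ix ≈ 1.11 × 10⁴ cm⁴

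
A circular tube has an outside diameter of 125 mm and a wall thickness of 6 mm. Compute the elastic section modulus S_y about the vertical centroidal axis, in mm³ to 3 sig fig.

Treat the section as a set of non-overlapping primitives; coordinates are from the bounding-box lower-left.
Outer circle: ⌀125, A = 12 272 mm², x = 62.5 mm, Ī = 11 984 225 mm⁴.
Bore (subtracted): ⌀113, A = 10 029 mm², x = 62.5 mm, Ī = 8 003 569 mm⁴.
By symmetry the centroid is at mid-width, x̄ = 62.5 mm.
All pieces are centred on the vertical centroidal axis, so I = ΣĪ (holes subtracted) = 3 980 656 mm⁴.
Extreme fibre distance c = 62.5 mm; S = I/c = 63 691 mm³.

S_y ≈ 6.37 × 10⁴ mm³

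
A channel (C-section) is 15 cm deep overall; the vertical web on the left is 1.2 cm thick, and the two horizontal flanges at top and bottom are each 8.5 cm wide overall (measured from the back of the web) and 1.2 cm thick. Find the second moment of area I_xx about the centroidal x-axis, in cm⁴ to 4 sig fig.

Split into non-overlapping primitives; take the origin at the lower-left of the bounding box.
Web: 1.2 × 15, A = 18 cm², y = 7.5 cm, Ī = 337.5 cm⁴.
Top flange (beyond web): 7.3 × 1.2, A = 8.76 cm², y = 14.4 cm, Ī = 1.0512 cm⁴.
Bottom flange (beyond web): 7.3 × 1.2, A = 8.76 cm², y = 0.6 cm, Ī = 1.0512 cm⁴.
By symmetry the centroid is at mid-height, ȳ = 7.5 cm.
Transfer each piece to the centroidal x-axis using Ī + A·d² with d = y − 7.5:
  web: d = 0 cm → contributes +337.5 cm⁴
  top flange (beyond web): d = 6.9 cm → contributes +418.115 cm⁴
  bottom flange (beyond web): d = -6.9 cm → contributes +418.115 cm⁴
Total I = 1173.73 cm⁴.

I_xx ≈ 1174 cm⁴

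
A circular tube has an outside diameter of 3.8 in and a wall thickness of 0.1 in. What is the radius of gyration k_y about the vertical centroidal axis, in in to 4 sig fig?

k_y ≈ 1.309 in

Treat the section as a set of non-overlapping primitives; coordinates are from the bounding-box lower-left.
Outer circle: ⌀3.8, A = 11.3411 in², x = 1.9 in, Ī = 10.2354 in⁴.
Bore (subtracted): ⌀3.6, A = 10.1788 in², x = 1.9 in, Ī = 8.2448 in⁴.
By symmetry the centroid is at mid-width, x̄ = 1.9 in.
All pieces are centred on the vertical centroidal axis, so I = ΣĪ (holes subtracted) = 1.99059 in⁴.
Radius of gyration: k = √(I/A) = √(1.99059 / 1.16239) = 1.30863 in.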